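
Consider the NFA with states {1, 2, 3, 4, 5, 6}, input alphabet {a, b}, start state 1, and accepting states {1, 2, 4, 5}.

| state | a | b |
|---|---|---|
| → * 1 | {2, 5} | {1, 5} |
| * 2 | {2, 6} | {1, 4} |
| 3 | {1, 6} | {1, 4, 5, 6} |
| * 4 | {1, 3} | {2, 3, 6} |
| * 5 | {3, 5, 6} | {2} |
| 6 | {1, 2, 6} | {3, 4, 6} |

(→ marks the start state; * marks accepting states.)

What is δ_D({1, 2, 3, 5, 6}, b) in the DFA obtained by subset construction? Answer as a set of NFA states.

δ(1,b) = {1, 5}; δ(2,b) = {1, 4}; δ(3,b) = {1, 4, 5, 6}; δ(5,b) = {2}; δ(6,b) = {3, 4, 6}.
Union: {1, 2, 3, 4, 5, 6}.

{1, 2, 3, 4, 5, 6}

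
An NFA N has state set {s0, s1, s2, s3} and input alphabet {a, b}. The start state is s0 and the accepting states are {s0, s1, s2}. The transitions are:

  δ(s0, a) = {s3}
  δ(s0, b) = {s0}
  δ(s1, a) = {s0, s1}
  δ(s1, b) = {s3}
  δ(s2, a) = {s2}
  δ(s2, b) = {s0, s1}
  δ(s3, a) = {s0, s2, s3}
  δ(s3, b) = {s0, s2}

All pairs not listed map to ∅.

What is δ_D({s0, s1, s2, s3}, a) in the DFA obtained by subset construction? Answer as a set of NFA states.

δ(s0,a) = {s3}; δ(s1,a) = {s0, s1}; δ(s2,a) = {s2}; δ(s3,a) = {s0, s2, s3}.
Union: {s0, s1, s2, s3}.

{s0, s1, s2, s3}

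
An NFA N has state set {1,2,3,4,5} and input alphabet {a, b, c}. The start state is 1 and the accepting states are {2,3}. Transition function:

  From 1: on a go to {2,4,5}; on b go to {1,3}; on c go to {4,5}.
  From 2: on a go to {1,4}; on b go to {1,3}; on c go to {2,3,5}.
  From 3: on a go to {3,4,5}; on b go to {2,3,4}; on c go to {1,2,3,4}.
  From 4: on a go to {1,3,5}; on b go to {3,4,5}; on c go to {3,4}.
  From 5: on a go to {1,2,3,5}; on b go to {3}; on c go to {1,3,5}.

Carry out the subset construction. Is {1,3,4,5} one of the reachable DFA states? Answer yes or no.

yes

Start state of the DFA: {1}.
{1} --a--> {2,4,5}  [new]
{1} --b--> {1,3}  [new]
{1} --c--> {4,5}  [new]
{2,4,5} --a--> {1,2,3,4,5}  [new]
{2,4,5} --b--> {1,3,4,5}  [new]
{2,4,5} --c--> {1,2,3,4,5}  [seen]
{1,3} --a--> {2,3,4,5}  [new]
{1,3} --b--> {1,2,3,4}  [new]
{1,3} --c--> {1,2,3,4,5}  [seen]
{4,5} --a--> {1,2,3,5}  [new]
{4,5} --b--> {3,4,5}  [new]
{4,5} --c--> {1,3,4,5}  [seen]
{1,2,3,4,5} --a--> {1,2,3,4,5}  [seen]
{1,2,3,4,5} --b--> {1,2,3,4,5}  [seen]
{1,2,3,4,5} --c--> {1,2,3,4,5}  [seen]
{1,3,4,5} --a--> {1,2,3,4,5}  [seen]
{1,3,4,5} --b--> {1,2,3,4,5}  [seen]
{1,3,4,5} --c--> {1,2,3,4,5}  [seen]
{2,3,4,5} --a--> {1,2,3,4,5}  [seen]
{2,3,4,5} --b--> {1,2,3,4,5}  [seen]
{2,3,4,5} --c--> {1,2,3,4,5}  [seen]
{1,2,3,4} --a--> {1,2,3,4,5}  [seen]
{1,2,3,4} --b--> {1,2,3,4,5}  [seen]
{1,2,3,4} --c--> {1,2,3,4,5}  [seen]
{1,2,3,5} --a--> {1,2,3,4,5}  [seen]
{1,2,3,5} --b--> {1,2,3,4}  [seen]
{1,2,3,5} --c--> {1,2,3,4,5}  [seen]
{3,4,5} --a--> {1,2,3,4,5}  [seen]
{3,4,5} --b--> {2,3,4,5}  [seen]
{3,4,5} --c--> {1,2,3,4,5}  [seen]
Reachable DFA states: {1}, {2,4,5}, {1,3}, {4,5}, {1,2,3,4,5}, {1,3,4,5}, {2,3,4,5}, {1,2,3,4}, {1,2,3,5}, {3,4,5}.
{1,3,4,5} is among them.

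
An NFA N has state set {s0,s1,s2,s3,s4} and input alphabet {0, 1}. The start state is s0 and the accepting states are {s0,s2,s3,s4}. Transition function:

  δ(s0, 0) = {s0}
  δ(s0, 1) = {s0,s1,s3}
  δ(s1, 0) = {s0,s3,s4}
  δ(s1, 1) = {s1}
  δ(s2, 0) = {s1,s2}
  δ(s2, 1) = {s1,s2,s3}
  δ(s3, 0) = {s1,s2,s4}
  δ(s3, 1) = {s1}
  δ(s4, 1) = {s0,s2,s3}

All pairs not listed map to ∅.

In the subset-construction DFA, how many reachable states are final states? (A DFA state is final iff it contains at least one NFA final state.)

4

Start state of the DFA: {s0}.
{s0} --0--> {s0}  [seen]
{s0} --1--> {s0,s1,s3}  [new]
{s0,s1,s3} --0--> {s0,s1,s2,s3,s4}  [new]
{s0,s1,s3} --1--> {s0,s1,s3}  [seen]
{s0,s1,s2,s3,s4} --0--> {s0,s1,s2,s3,s4}  [seen]
{s0,s1,s2,s3,s4} --1--> {s0,s1,s2,s3}  [new]
{s0,s1,s2,s3} --0--> {s0,s1,s2,s3,s4}  [seen]
{s0,s1,s2,s3} --1--> {s0,s1,s2,s3}  [seen]
Reachable DFA states: {s0}, {s0,s1,s3}, {s0,s1,s2,s3,s4}, {s0,s1,s2,s3}.
Accepting DFA states (contain an NFA accepting state): {s0}, {s0,s1,s3}, {s0,s1,s2,s3,s4}, {s0,s1,s2,s3}.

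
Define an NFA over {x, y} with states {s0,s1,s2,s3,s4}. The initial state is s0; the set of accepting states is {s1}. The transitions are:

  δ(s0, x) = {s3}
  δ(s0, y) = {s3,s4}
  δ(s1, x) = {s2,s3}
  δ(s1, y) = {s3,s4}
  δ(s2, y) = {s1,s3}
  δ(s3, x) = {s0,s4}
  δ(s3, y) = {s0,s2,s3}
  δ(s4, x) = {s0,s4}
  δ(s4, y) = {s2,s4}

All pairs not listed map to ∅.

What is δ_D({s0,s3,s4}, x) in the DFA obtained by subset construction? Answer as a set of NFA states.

{s0,s3,s4}

δ(s0,x) = {s3}; δ(s3,x) = {s0,s4}; δ(s4,x) = {s0,s4}.
Union: {s0,s3,s4}.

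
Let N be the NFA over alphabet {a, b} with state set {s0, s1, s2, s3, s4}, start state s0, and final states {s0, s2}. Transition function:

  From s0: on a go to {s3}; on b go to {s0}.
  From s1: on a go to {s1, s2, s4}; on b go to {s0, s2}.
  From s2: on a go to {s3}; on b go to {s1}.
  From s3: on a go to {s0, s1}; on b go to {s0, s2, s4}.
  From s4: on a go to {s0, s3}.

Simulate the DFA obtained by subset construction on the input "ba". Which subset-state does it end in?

Start: {s0}.
δ(s0,b) = {s0}.
Union: {s0}.
After b: {s0}.
δ(s0,a) = {s3}.
Union: {s3}.
After a: {s3}.

{s3}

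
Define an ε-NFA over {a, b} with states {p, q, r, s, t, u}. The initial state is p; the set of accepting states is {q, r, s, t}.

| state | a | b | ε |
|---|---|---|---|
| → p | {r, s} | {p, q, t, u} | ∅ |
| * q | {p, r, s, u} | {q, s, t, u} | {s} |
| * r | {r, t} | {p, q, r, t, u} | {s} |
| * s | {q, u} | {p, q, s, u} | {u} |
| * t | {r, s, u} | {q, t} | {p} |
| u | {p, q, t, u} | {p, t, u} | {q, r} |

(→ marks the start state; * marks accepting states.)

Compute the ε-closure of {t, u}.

{p, q, r, s, t, u}

Begin with {t, u}.
t →ε {p}; add p.
u →ε {q, r}; add q, r.
r →ε {s}; add s.
ε-closure = {p, q, r, s, t, u}.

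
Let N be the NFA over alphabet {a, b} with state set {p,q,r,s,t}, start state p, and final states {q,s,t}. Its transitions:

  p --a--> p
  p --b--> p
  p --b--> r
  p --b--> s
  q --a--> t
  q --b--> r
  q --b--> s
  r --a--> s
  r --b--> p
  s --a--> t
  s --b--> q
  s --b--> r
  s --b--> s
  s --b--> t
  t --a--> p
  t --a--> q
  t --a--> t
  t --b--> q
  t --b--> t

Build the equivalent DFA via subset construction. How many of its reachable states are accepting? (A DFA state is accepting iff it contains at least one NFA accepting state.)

Start state of the DFA: {p}.
{p} --a--> {p}  [seen]
{p} --b--> {p,r,s}  [new]
{p,r,s} --a--> {p,s,t}  [new]
{p,r,s} --b--> {p,q,r,s,t}  [new]
{p,s,t} --a--> {p,q,t}  [new]
{p,s,t} --b--> {p,q,r,s,t}  [seen]
{p,q,r,s,t} --a--> {p,q,s,t}  [new]
{p,q,r,s,t} --b--> {p,q,r,s,t}  [seen]
{p,q,t} --a--> {p,q,t}  [seen]
{p,q,t} --b--> {p,q,r,s,t}  [seen]
{p,q,s,t} --a--> {p,q,t}  [seen]
{p,q,s,t} --b--> {p,q,r,s,t}  [seen]
Reachable DFA states: {p}, {p,r,s}, {p,s,t}, {p,q,r,s,t}, {p,q,t}, {p,q,s,t}.
Accepting DFA states (contain an NFA accepting state): {p,r,s}, {p,s,t}, {p,q,r,s,t}, {p,q,t}, {p,q,s,t}.

5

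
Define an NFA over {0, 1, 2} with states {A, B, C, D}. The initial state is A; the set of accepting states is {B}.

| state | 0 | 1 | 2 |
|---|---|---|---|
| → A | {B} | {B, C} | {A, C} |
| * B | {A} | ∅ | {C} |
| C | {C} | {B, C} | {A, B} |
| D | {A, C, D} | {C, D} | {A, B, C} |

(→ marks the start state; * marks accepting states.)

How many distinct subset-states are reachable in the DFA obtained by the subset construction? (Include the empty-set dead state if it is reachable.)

8

Start state of the DFA: {A}.
{A} --0--> {B}  [new]
{A} --1--> {B, C}  [new]
{A} --2--> {A, C}  [new]
{B} --0--> {A}  [seen]
{B} --1--> ∅  [new]
{B} --2--> {C}  [new]
{B, C} --0--> {A, C}  [seen]
{B, C} --1--> {B, C}  [seen]
{B, C} --2--> {A, B, C}  [new]
{A, C} --0--> {B, C}  [seen]
{A, C} --1--> {B, C}  [seen]
{A, C} --2--> {A, B, C}  [seen]
∅ --0--> ∅  [seen]
∅ --1--> ∅  [seen]
∅ --2--> ∅  [seen]
{C} --0--> {C}  [seen]
{C} --1--> {B, C}  [seen]
{C} --2--> {A, B}  [new]
{A, B, C} --0--> {A, B, C}  [seen]
{A, B, C} --1--> {B, C}  [seen]
{A, B, C} --2--> {A, B, C}  [seen]
{A, B} --0--> {A, B}  [seen]
{A, B} --1--> {B, C}  [seen]
{A, B} --2--> {A, C}  [seen]
Reachable DFA states: {A}, {B}, {B, C}, {A, C}, ∅, {C}, {A, B, C}, {A, B}.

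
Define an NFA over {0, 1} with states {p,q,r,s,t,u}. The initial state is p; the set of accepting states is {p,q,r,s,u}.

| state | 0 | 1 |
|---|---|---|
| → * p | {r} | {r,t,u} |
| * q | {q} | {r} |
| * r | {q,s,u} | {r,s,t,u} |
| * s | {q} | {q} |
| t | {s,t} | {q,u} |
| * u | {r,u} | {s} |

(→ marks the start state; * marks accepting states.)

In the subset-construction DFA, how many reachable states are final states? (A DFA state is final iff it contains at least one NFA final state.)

Start state of the DFA: {p}.
{p} --0--> {r}  [new]
{p} --1--> {r,t,u}  [new]
{r} --0--> {q,s,u}  [new]
{r} --1--> {r,s,t,u}  [new]
{r,t,u} --0--> {q,r,s,t,u}  [new]
{r,t,u} --1--> {q,r,s,t,u}  [seen]
{q,s,u} --0--> {q,r,u}  [new]
{q,s,u} --1--> {q,r,s}  [new]
{r,s,t,u} --0--> {q,r,s,t,u}  [seen]
{r,s,t,u} --1--> {q,r,s,t,u}  [seen]
{q,r,s,t,u} --0--> {q,r,s,t,u}  [seen]
{q,r,s,t,u} --1--> {q,r,s,t,u}  [seen]
{q,r,u} --0--> {q,r,s,u}  [new]
{q,r,u} --1--> {r,s,t,u}  [seen]
{q,r,s} --0--> {q,s,u}  [seen]
{q,r,s} --1--> {q,r,s,t,u}  [seen]
{q,r,s,u} --0--> {q,r,s,u}  [seen]
{q,r,s,u} --1--> {q,r,s,t,u}  [seen]
Reachable DFA states: {p}, {r}, {r,t,u}, {q,s,u}, {r,s,t,u}, {q,r,s,t,u}, {q,r,u}, {q,r,s}, {q,r,s,u}.
Accepting DFA states (contain an NFA accepting state): {p}, {r}, {r,t,u}, {q,s,u}, {r,s,t,u}, {q,r,s,t,u}, {q,r,u}, {q,r,s}, {q,r,s,u}.

9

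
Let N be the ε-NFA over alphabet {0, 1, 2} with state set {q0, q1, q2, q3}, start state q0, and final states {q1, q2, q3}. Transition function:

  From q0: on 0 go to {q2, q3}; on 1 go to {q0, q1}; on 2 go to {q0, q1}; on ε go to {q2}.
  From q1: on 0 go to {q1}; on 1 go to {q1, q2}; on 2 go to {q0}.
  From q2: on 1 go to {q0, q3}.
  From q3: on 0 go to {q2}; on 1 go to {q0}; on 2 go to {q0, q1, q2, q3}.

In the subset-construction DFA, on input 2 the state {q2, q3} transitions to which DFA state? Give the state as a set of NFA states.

{q0, q1, q2, q3}

δ(q2,2) = ∅; δ(q3,2) = {q0, q1, q2, q3}.
Union: {q0, q1, q2, q3}.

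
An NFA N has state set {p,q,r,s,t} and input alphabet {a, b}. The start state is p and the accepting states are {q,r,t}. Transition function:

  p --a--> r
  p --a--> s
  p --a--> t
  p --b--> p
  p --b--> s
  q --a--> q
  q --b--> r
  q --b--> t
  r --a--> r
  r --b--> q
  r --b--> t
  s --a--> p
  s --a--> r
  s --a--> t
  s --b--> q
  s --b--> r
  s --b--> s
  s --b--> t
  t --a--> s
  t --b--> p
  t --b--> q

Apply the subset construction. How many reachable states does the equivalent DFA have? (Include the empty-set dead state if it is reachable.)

5

Start state of the DFA: {p}.
{p} --a--> {r,s,t}  [new]
{p} --b--> {p,s}  [new]
{r,s,t} --a--> {p,r,s,t}  [new]
{r,s,t} --b--> {p,q,r,s,t}  [new]
{p,s} --a--> {p,r,s,t}  [seen]
{p,s} --b--> {p,q,r,s,t}  [seen]
{p,r,s,t} --a--> {p,r,s,t}  [seen]
{p,r,s,t} --b--> {p,q,r,s,t}  [seen]
{p,q,r,s,t} --a--> {p,q,r,s,t}  [seen]
{p,q,r,s,t} --b--> {p,q,r,s,t}  [seen]
Reachable DFA states: {p}, {r,s,t}, {p,s}, {p,r,s,t}, {p,q,r,s,t}.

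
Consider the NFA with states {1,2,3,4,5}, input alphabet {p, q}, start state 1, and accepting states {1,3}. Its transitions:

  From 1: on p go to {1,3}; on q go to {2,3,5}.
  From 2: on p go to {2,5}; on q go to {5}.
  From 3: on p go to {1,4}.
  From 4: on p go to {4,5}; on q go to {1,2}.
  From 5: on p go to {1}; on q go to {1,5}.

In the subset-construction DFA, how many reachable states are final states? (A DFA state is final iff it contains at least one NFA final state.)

Start state of the DFA: {1}.
{1} --p--> {1,3}  [new]
{1} --q--> {2,3,5}  [new]
{1,3} --p--> {1,3,4}  [new]
{1,3} --q--> {2,3,5}  [seen]
{2,3,5} --p--> {1,2,4,5}  [new]
{2,3,5} --q--> {1,5}  [new]
{1,3,4} --p--> {1,3,4,5}  [new]
{1,3,4} --q--> {1,2,3,5}  [new]
{1,2,4,5} --p--> {1,2,3,4,5}  [new]
{1,2,4,5} --q--> {1,2,3,5}  [seen]
{1,5} --p--> {1,3}  [seen]
{1,5} --q--> {1,2,3,5}  [seen]
{1,3,4,5} --p--> {1,3,4,5}  [seen]
{1,3,4,5} --q--> {1,2,3,5}  [seen]
{1,2,3,5} --p--> {1,2,3,4,5}  [seen]
{1,2,3,5} --q--> {1,2,3,5}  [seen]
{1,2,3,4,5} --p--> {1,2,3,4,5}  [seen]
{1,2,3,4,5} --q--> {1,2,3,5}  [seen]
Reachable DFA states: {1}, {1,3}, {2,3,5}, {1,3,4}, {1,2,4,5}, {1,5}, {1,3,4,5}, {1,2,3,5}, {1,2,3,4,5}.
Accepting DFA states (contain an NFA accepting state): {1}, {1,3}, {2,3,5}, {1,3,4}, {1,2,4,5}, {1,5}, {1,3,4,5}, {1,2,3,5}, {1,2,3,4,5}.

9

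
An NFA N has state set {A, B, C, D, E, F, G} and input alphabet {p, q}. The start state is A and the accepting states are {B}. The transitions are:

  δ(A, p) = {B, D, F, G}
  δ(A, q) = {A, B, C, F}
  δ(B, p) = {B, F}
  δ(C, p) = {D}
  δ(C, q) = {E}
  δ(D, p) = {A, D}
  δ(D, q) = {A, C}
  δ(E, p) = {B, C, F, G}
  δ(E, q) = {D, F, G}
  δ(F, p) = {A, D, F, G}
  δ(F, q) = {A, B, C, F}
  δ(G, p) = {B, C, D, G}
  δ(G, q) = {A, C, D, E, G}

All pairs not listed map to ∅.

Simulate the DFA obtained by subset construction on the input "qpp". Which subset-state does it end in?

{A, B, C, D, F, G}

Start: {A}.
δ(A,q) = {A, B, C, F}.
Union: {A, B, C, F}.
After q: {A, B, C, F}.
δ(A,p) = {B, D, F, G}; δ(B,p) = {B, F}; δ(C,p) = {D}; δ(F,p) = {A, D, F, G}.
Union: {A, B, D, F, G}.
After p: {A, B, D, F, G}.
δ(A,p) = {B, D, F, G}; δ(B,p) = {B, F}; δ(D,p) = {A, D}; δ(F,p) = {A, D, F, G}; δ(G,p) = {B, C, D, G}.
Union: {A, B, C, D, F, G}.
After p: {A, B, C, D, F, G}.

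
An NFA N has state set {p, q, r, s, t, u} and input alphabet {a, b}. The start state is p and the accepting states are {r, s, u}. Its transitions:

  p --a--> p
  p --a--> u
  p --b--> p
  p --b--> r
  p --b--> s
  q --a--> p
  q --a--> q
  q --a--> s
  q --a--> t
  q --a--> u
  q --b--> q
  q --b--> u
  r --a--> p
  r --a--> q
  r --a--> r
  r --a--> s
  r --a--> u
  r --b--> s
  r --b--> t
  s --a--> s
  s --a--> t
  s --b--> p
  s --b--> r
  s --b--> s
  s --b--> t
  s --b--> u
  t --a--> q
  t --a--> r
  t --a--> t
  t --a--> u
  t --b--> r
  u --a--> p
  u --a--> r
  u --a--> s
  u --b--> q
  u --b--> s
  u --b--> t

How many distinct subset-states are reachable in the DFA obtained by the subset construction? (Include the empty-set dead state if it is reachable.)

Start state of the DFA: {p}.
{p} --a--> {p, u}  [new]
{p} --b--> {p, r, s}  [new]
{p, u} --a--> {p, r, s, u}  [new]
{p, u} --b--> {p, q, r, s, t}  [new]
{p, r, s} --a--> {p, q, r, s, t, u}  [new]
{p, r, s} --b--> {p, r, s, t, u}  [new]
{p, r, s, u} --a--> {p, q, r, s, t, u}  [seen]
{p, r, s, u} --b--> {p, q, r, s, t, u}  [seen]
{p, q, r, s, t} --a--> {p, q, r, s, t, u}  [seen]
{p, q, r, s, t} --b--> {p, q, r, s, t, u}  [seen]
{p, q, r, s, t, u} --a--> {p, q, r, s, t, u}  [seen]
{p, q, r, s, t, u} --b--> {p, q, r, s, t, u}  [seen]
{p, r, s, t, u} --a--> {p, q, r, s, t, u}  [seen]
{p, r, s, t, u} --b--> {p, q, r, s, t, u}  [seen]
Reachable DFA states: {p}, {p, u}, {p, r, s}, {p, r, s, u}, {p, q, r, s, t}, {p, q, r, s, t, u}, {p, r, s, t, u}.

7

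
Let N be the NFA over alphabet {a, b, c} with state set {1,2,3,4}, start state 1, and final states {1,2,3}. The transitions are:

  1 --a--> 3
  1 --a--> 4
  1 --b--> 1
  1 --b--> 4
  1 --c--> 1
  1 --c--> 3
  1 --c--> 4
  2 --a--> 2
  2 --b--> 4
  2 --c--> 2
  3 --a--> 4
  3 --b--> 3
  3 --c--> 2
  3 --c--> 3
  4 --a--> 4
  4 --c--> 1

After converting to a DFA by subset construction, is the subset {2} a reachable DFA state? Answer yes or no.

Start state of the DFA: {1}.
{1} --a--> {3,4}  [new]
{1} --b--> {1,4}  [new]
{1} --c--> {1,3,4}  [new]
{3,4} --a--> {4}  [new]
{3,4} --b--> {3}  [new]
{3,4} --c--> {1,2,3}  [new]
{1,4} --a--> {3,4}  [seen]
{1,4} --b--> {1,4}  [seen]
{1,4} --c--> {1,3,4}  [seen]
{1,3,4} --a--> {3,4}  [seen]
{1,3,4} --b--> {1,3,4}  [seen]
{1,3,4} --c--> {1,2,3,4}  [new]
{4} --a--> {4}  [seen]
{4} --b--> ∅  [new]
{4} --c--> {1}  [seen]
{3} --a--> {4}  [seen]
{3} --b--> {3}  [seen]
{3} --c--> {2,3}  [new]
{1,2,3} --a--> {2,3,4}  [new]
{1,2,3} --b--> {1,3,4}  [seen]
{1,2,3} --c--> {1,2,3,4}  [seen]
{1,2,3,4} --a--> {2,3,4}  [seen]
{1,2,3,4} --b--> {1,3,4}  [seen]
{1,2,3,4} --c--> {1,2,3,4}  [seen]
∅ --a--> ∅  [seen]
∅ --b--> ∅  [seen]
∅ --c--> ∅  [seen]
{2,3} --a--> {2,4}  [new]
{2,3} --b--> {3,4}  [seen]
{2,3} --c--> {2,3}  [seen]
{2,3,4} --a--> {2,4}  [seen]
{2,3,4} --b--> {3,4}  [seen]
{2,3,4} --c--> {1,2,3}  [seen]
{2,4} --a--> {2,4}  [seen]
{2,4} --b--> {4}  [seen]
{2,4} --c--> {1,2}  [new]
{1,2} --a--> {2,3,4}  [seen]
{1,2} --b--> {1,4}  [seen]
{1,2} --c--> {1,2,3,4}  [seen]
Reachable DFA states: {1}, {3,4}, {1,4}, {1,3,4}, {4}, {3}, {1,2,3}, {1,2,3,4}, ∅, {2,3}, {2,3,4}, {2,4}, {1,2}.
{2} is not among them.

no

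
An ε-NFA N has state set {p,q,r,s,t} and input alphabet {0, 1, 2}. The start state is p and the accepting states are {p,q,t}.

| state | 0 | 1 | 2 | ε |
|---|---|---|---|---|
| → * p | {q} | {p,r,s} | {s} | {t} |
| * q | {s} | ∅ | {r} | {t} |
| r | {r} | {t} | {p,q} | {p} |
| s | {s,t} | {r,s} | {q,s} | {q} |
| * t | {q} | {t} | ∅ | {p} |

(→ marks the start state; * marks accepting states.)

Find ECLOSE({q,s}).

{p,q,s,t}

Begin with {q,s}.
q →ε {t}; add t.
t →ε {p}; add p.
ε-closure = {p,q,s,t}.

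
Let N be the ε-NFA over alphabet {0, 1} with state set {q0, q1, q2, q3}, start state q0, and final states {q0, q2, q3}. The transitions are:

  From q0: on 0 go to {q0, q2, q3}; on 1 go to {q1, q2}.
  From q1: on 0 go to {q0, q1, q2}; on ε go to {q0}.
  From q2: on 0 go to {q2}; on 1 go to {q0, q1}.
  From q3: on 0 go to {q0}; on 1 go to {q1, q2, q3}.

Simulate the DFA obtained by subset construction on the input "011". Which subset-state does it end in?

Start: {q0}.
δ(q0,0) = {q0, q2, q3}.
Union: {q0, q2, q3}.
After 0: {q0, q2, q3}.
δ(q0,1) = {q1, q2}; δ(q2,1) = {q0, q1}; δ(q3,1) = {q1, q2, q3}.
Union: {q0, q1, q2, q3}.
After 1: {q0, q1, q2, q3}.
δ(q0,1) = {q1, q2}; δ(q1,1) = ∅; δ(q2,1) = {q0, q1}; δ(q3,1) = {q1, q2, q3}.
Union: {q0, q1, q2, q3}.
After 1: {q0, q1, q2, q3}.

{q0, q1, q2, q3}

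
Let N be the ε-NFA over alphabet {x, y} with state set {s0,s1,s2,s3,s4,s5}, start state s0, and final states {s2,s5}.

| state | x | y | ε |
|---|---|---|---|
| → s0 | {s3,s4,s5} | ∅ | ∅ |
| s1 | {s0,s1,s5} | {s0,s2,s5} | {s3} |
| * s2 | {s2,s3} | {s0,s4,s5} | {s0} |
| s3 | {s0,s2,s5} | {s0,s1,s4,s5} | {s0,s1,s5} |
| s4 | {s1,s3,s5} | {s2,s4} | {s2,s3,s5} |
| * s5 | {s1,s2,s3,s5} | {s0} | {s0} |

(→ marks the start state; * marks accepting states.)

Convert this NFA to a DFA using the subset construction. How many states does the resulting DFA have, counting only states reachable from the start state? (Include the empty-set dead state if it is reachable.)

3

Start state of the DFA: {s0} (ε-closure of the NFA start).
{s0} --x--> {s0,s1,s2,s3,s4,s5}  [new]
{s0} --y--> ∅  [new]
{s0,s1,s2,s3,s4,s5} --x--> {s0,s1,s2,s3,s4,s5}  [seen]
{s0,s1,s2,s3,s4,s5} --y--> {s0,s1,s2,s3,s4,s5}  [seen]
∅ --x--> ∅  [seen]
∅ --y--> ∅  [seen]
Reachable DFA states: {s0}, {s0,s1,s2,s3,s4,s5}, ∅.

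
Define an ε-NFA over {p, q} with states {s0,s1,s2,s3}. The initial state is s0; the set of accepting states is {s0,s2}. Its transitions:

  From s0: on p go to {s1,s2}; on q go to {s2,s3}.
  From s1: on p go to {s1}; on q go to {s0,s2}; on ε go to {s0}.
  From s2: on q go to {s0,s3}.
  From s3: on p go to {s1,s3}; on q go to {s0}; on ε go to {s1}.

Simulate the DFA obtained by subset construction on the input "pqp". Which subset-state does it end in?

Start: {s0}.
δ(s0,p) = {s1,s2}.
Union: {s1,s2}.
ε-closure gives {s0,s1,s2}.
After p: {s0,s1,s2}.
δ(s0,q) = {s2,s3}; δ(s1,q) = {s0,s2}; δ(s2,q) = {s0,s3}.
Union: {s0,s2,s3}.
ε-closure gives {s0,s1,s2,s3}.
After q: {s0,s1,s2,s3}.
δ(s0,p) = {s1,s2}; δ(s1,p) = {s1}; δ(s2,p) = ∅; δ(s3,p) = {s1,s3}.
Union: {s1,s2,s3}.
ε-closure gives {s0,s1,s2,s3}.
After p: {s0,s1,s2,s3}.

{s0,s1,s2,s3}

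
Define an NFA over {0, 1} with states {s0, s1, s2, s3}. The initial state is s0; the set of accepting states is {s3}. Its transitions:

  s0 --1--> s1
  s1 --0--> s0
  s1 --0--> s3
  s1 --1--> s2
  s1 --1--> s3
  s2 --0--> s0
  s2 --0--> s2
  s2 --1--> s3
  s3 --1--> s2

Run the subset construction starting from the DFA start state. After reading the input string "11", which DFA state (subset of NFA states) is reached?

{s2, s3}

Start: {s0}.
δ(s0,1) = {s1}.
Union: {s1}.
After 1: {s1}.
δ(s1,1) = {s2, s3}.
Union: {s2, s3}.
After 1: {s2, s3}.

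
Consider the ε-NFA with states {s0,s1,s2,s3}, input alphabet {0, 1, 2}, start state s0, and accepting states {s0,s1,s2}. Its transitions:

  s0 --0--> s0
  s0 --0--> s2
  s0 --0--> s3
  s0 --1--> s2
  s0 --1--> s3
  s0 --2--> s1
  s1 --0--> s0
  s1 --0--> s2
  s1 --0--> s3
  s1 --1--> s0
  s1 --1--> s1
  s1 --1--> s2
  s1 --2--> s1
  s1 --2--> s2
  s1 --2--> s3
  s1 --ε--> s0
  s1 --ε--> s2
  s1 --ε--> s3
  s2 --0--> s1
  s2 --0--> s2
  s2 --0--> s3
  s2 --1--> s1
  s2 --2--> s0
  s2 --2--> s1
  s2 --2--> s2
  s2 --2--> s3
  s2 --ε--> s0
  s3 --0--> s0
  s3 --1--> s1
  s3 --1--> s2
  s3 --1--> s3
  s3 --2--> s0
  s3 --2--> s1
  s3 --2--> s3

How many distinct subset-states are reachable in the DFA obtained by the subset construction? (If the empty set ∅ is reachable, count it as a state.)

3

Start state of the DFA: {s0} (ε-closure of the NFA start).
{s0} --0--> {s0,s2,s3}  [new]
{s0} --1--> {s0,s2,s3}  [seen]
{s0} --2--> {s0,s1,s2,s3}  [new]
{s0,s2,s3} --0--> {s0,s1,s2,s3}  [seen]
{s0,s2,s3} --1--> {s0,s1,s2,s3}  [seen]
{s0,s2,s3} --2--> {s0,s1,s2,s3}  [seen]
{s0,s1,s2,s3} --0--> {s0,s1,s2,s3}  [seen]
{s0,s1,s2,s3} --1--> {s0,s1,s2,s3}  [seen]
{s0,s1,s2,s3} --2--> {s0,s1,s2,s3}  [seen]
Reachable DFA states: {s0}, {s0,s2,s3}, {s0,s1,s2,s3}.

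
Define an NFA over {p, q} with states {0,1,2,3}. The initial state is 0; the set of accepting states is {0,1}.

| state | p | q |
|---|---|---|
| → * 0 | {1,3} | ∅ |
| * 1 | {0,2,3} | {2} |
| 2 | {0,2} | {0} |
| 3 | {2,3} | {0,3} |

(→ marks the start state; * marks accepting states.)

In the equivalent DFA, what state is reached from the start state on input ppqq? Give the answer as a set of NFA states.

{0,3}

Start: {0}.
δ(0,p) = {1,3}.
Union: {1,3}.
After p: {1,3}.
δ(1,p) = {0,2,3}; δ(3,p) = {2,3}.
Union: {0,2,3}.
After p: {0,2,3}.
δ(0,q) = ∅; δ(2,q) = {0}; δ(3,q) = {0,3}.
Union: {0,3}.
After q: {0,3}.
δ(0,q) = ∅; δ(3,q) = {0,3}.
Union: {0,3}.
After q: {0,3}.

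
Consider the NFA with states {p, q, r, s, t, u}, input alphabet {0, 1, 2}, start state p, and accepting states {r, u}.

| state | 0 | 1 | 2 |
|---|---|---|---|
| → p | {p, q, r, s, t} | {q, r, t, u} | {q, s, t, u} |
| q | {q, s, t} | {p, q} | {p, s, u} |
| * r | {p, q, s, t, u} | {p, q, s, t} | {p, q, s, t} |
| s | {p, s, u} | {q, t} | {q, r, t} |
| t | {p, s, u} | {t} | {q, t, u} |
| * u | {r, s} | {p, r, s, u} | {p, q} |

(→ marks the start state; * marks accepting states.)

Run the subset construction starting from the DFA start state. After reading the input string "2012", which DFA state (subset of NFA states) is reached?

Start: {p}.
δ(p,2) = {q, s, t, u}.
Union: {q, s, t, u}.
After 2: {q, s, t, u}.
δ(q,0) = {q, s, t}; δ(s,0) = {p, s, u}; δ(t,0) = {p, s, u}; δ(u,0) = {r, s}.
Union: {p, q, r, s, t, u}.
After 0: {p, q, r, s, t, u}.
δ(p,1) = {q, r, t, u}; δ(q,1) = {p, q}; δ(r,1) = {p, q, s, t}; δ(s,1) = {q, t}; δ(t,1) = {t}; δ(u,1) = {p, r, s, u}.
Union: {p, q, r, s, t, u}.
After 1: {p, q, r, s, t, u}.
δ(p,2) = {q, s, t, u}; δ(q,2) = {p, s, u}; δ(r,2) = {p, q, s, t}; δ(s,2) = {q, r, t}; δ(t,2) = {q, t, u}; δ(u,2) = {p, q}.
Union: {p, q, r, s, t, u}.
After 2: {p, q, r, s, t, u}.

{p, q, r, s, t, u}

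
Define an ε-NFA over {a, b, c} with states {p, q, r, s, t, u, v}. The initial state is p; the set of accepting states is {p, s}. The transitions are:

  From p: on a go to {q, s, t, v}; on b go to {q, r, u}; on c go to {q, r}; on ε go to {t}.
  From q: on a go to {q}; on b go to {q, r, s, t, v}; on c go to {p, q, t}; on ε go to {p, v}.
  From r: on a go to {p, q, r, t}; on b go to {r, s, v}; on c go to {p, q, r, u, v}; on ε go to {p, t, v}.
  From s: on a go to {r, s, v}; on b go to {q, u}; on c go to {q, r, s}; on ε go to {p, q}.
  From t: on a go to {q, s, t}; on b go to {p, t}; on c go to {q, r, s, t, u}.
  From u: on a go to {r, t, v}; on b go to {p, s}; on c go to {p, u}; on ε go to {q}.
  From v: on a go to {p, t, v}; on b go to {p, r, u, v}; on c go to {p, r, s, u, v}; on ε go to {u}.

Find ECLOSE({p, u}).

{p, q, t, u, v}

Begin with {p, u}.
p →ε {t}; add t.
u →ε {q}; add q.
q →ε {p, v}; add v.
ε-closure = {p, q, t, u, v}.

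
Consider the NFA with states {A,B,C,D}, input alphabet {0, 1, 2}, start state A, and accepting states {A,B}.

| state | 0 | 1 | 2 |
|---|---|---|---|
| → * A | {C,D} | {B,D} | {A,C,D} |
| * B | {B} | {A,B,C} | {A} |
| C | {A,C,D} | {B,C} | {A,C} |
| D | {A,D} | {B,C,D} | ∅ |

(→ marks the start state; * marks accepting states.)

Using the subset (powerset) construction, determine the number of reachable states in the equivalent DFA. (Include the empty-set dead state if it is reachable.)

8

Start state of the DFA: {A}.
{A} --0--> {C,D}  [new]
{A} --1--> {B,D}  [new]
{A} --2--> {A,C,D}  [new]
{C,D} --0--> {A,C,D}  [seen]
{C,D} --1--> {B,C,D}  [new]
{C,D} --2--> {A,C}  [new]
{B,D} --0--> {A,B,D}  [new]
{B,D} --1--> {A,B,C,D}  [new]
{B,D} --2--> {A}  [seen]
{A,C,D} --0--> {A,C,D}  [seen]
{A,C,D} --1--> {B,C,D}  [seen]
{A,C,D} --2--> {A,C,D}  [seen]
{B,C,D} --0--> {A,B,C,D}  [seen]
{B,C,D} --1--> {A,B,C,D}  [seen]
{B,C,D} --2--> {A,C}  [seen]
{A,C} --0--> {A,C,D}  [seen]
{A,C} --1--> {B,C,D}  [seen]
{A,C} --2--> {A,C,D}  [seen]
{A,B,D} --0--> {A,B,C,D}  [seen]
{A,B,D} --1--> {A,B,C,D}  [seen]
{A,B,D} --2--> {A,C,D}  [seen]
{A,B,C,D} --0--> {A,B,C,D}  [seen]
{A,B,C,D} --1--> {A,B,C,D}  [seen]
{A,B,C,D} --2--> {A,C,D}  [seen]
Reachable DFA states: {A}, {C,D}, {B,D}, {A,C,D}, {B,C,D}, {A,C}, {A,B,D}, {A,B,C,D}.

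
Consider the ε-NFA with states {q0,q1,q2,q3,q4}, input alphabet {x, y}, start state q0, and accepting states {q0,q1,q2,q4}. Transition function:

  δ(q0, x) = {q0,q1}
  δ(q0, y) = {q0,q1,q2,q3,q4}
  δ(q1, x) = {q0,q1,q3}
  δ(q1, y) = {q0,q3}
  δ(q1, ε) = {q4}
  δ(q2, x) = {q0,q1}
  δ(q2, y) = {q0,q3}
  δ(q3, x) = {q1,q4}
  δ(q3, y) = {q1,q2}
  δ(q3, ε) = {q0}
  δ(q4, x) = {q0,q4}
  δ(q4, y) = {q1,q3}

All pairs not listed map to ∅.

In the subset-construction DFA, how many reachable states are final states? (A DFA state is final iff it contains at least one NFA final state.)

Start state of the DFA: {q0} (ε-closure of the NFA start).
{q0} --x--> {q0,q1,q4}  [new]
{q0} --y--> {q0,q1,q2,q3,q4}  [new]
{q0,q1,q4} --x--> {q0,q1,q3,q4}  [new]
{q0,q1,q4} --y--> {q0,q1,q2,q3,q4}  [seen]
{q0,q1,q2,q3,q4} --x--> {q0,q1,q3,q4}  [seen]
{q0,q1,q2,q3,q4} --y--> {q0,q1,q2,q3,q4}  [seen]
{q0,q1,q3,q4} --x--> {q0,q1,q3,q4}  [seen]
{q0,q1,q3,q4} --y--> {q0,q1,q2,q3,q4}  [seen]
Reachable DFA states: {q0}, {q0,q1,q4}, {q0,q1,q2,q3,q4}, {q0,q1,q3,q4}.
Accepting DFA states (contain an NFA accepting state): {q0}, {q0,q1,q4}, {q0,q1,q2,q3,q4}, {q0,q1,q3,q4}.

4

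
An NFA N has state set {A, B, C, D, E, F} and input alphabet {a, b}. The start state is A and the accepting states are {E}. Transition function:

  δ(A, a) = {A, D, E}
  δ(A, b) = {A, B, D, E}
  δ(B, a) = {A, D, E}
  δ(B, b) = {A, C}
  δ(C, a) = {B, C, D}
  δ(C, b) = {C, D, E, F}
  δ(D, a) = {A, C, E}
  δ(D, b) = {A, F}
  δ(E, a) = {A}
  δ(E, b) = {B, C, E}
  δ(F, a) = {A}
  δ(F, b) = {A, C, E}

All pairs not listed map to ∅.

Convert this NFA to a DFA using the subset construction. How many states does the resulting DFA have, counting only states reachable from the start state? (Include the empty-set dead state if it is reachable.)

Start state of the DFA: {A}.
{A} --a--> {A, D, E}  [new]
{A} --b--> {A, B, D, E}  [new]
{A, D, E} --a--> {A, C, D, E}  [new]
{A, D, E} --b--> {A, B, C, D, E, F}  [new]
{A, B, D, E} --a--> {A, C, D, E}  [seen]
{A, B, D, E} --b--> {A, B, C, D, E, F}  [seen]
{A, C, D, E} --a--> {A, B, C, D, E}  [new]
{A, C, D, E} --b--> {A, B, C, D, E, F}  [seen]
{A, B, C, D, E, F} --a--> {A, B, C, D, E}  [seen]
{A, B, C, D, E, F} --b--> {A, B, C, D, E, F}  [seen]
{A, B, C, D, E} --a--> {A, B, C, D, E}  [seen]
{A, B, C, D, E} --b--> {A, B, C, D, E, F}  [seen]
Reachable DFA states: {A}, {A, D, E}, {A, B, D, E}, {A, C, D, E}, {A, B, C, D, E, F}, {A, B, C, D, E}.

6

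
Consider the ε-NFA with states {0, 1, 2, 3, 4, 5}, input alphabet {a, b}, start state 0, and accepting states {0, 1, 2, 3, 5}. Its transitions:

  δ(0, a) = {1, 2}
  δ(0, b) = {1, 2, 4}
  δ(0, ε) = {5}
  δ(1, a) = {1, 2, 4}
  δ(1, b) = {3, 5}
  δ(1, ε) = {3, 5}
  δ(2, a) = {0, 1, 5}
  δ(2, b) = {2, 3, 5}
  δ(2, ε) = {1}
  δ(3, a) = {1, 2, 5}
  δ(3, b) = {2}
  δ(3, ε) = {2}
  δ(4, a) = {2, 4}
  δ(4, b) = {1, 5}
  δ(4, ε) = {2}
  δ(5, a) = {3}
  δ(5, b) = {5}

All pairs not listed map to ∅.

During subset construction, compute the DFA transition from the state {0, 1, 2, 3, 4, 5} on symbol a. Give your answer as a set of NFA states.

δ(0,a) = {1, 2}; δ(1,a) = {1, 2, 4}; δ(2,a) = {0, 1, 5}; δ(3,a) = {1, 2, 5}; δ(4,a) = {2, 4}; δ(5,a) = {3}.
Union: {0, 1, 2, 3, 4, 5}.

{0, 1, 2, 3, 4, 5}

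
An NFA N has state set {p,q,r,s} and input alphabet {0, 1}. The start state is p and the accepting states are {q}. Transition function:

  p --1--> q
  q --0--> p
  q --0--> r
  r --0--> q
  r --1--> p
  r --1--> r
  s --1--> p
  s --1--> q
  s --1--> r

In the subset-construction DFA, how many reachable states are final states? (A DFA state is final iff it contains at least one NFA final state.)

Start state of the DFA: {p}.
{p} --0--> ∅  [new]
{p} --1--> {q}  [new]
∅ --0--> ∅  [seen]
∅ --1--> ∅  [seen]
{q} --0--> {p,r}  [new]
{q} --1--> ∅  [seen]
{p,r} --0--> {q}  [seen]
{p,r} --1--> {p,q,r}  [new]
{p,q,r} --0--> {p,q,r}  [seen]
{p,q,r} --1--> {p,q,r}  [seen]
Reachable DFA states: {p}, ∅, {q}, {p,r}, {p,q,r}.
Accepting DFA states (contain an NFA accepting state): {q}, {p,q,r}.

2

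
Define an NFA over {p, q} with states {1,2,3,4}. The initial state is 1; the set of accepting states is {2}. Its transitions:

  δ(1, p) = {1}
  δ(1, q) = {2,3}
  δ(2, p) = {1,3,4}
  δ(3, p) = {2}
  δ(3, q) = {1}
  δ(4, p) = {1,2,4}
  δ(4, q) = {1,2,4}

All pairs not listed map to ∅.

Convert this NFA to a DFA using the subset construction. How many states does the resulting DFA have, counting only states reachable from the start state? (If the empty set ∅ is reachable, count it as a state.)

3

Start state of the DFA: {1}.
{1} --p--> {1}  [seen]
{1} --q--> {2,3}  [new]
{2,3} --p--> {1,2,3,4}  [new]
{2,3} --q--> {1}  [seen]
{1,2,3,4} --p--> {1,2,3,4}  [seen]
{1,2,3,4} --q--> {1,2,3,4}  [seen]
Reachable DFA states: {1}, {2,3}, {1,2,3,4}.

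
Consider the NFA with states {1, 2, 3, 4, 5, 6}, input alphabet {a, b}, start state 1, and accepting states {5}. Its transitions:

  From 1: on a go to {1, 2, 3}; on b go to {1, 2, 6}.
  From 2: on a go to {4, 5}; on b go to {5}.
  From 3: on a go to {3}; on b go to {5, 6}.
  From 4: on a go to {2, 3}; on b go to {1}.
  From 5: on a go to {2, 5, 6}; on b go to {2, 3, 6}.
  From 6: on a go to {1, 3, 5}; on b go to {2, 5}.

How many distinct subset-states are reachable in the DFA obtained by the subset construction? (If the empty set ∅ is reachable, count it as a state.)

7

Start state of the DFA: {1}.
{1} --a--> {1, 2, 3}  [new]
{1} --b--> {1, 2, 6}  [new]
{1, 2, 3} --a--> {1, 2, 3, 4, 5}  [new]
{1, 2, 3} --b--> {1, 2, 5, 6}  [new]
{1, 2, 6} --a--> {1, 2, 3, 4, 5}  [seen]
{1, 2, 6} --b--> {1, 2, 5, 6}  [seen]
{1, 2, 3, 4, 5} --a--> {1, 2, 3, 4, 5, 6}  [new]
{1, 2, 3, 4, 5} --b--> {1, 2, 3, 5, 6}  [new]
{1, 2, 5, 6} --a--> {1, 2, 3, 4, 5, 6}  [seen]
{1, 2, 5, 6} --b--> {1, 2, 3, 5, 6}  [seen]
{1, 2, 3, 4, 5, 6} --a--> {1, 2, 3, 4, 5, 6}  [seen]
{1, 2, 3, 4, 5, 6} --b--> {1, 2, 3, 5, 6}  [seen]
{1, 2, 3, 5, 6} --a--> {1, 2, 3, 4, 5, 6}  [seen]
{1, 2, 3, 5, 6} --b--> {1, 2, 3, 5, 6}  [seen]
Reachable DFA states: {1}, {1, 2, 3}, {1, 2, 6}, {1, 2, 3, 4, 5}, {1, 2, 5, 6}, {1, 2, 3, 4, 5, 6}, {1, 2, 3, 5, 6}.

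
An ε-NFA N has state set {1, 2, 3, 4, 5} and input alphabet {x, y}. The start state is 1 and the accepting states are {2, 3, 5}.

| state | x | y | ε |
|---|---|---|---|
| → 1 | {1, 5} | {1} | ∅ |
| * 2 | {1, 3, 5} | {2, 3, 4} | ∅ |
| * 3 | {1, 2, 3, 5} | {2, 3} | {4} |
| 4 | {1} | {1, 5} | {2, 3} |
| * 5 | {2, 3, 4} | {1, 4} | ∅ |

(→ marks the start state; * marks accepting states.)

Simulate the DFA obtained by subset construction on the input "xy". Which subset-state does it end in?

Start: {1}.
δ(1,x) = {1, 5}.
Union: {1, 5}.
After x: {1, 5}.
δ(1,y) = {1}; δ(5,y) = {1, 4}.
Union: {1, 4}.
ε-closure gives {1, 2, 3, 4}.
After y: {1, 2, 3, 4}.

{1, 2, 3, 4}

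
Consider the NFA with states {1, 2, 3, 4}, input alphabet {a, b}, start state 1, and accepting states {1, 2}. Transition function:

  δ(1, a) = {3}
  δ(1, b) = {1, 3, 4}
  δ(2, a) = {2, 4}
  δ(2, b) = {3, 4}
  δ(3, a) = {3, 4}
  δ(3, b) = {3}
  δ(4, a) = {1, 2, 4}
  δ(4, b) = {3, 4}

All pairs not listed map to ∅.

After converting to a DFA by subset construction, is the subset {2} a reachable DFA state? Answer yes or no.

Start state of the DFA: {1}.
{1} --a--> {3}  [new]
{1} --b--> {1, 3, 4}  [new]
{3} --a--> {3, 4}  [new]
{3} --b--> {3}  [seen]
{1, 3, 4} --a--> {1, 2, 3, 4}  [new]
{1, 3, 4} --b--> {1, 3, 4}  [seen]
{3, 4} --a--> {1, 2, 3, 4}  [seen]
{3, 4} --b--> {3, 4}  [seen]
{1, 2, 3, 4} --a--> {1, 2, 3, 4}  [seen]
{1, 2, 3, 4} --b--> {1, 3, 4}  [seen]
Reachable DFA states: {1}, {3}, {1, 3, 4}, {3, 4}, {1, 2, 3, 4}.
{2} is not among them.

no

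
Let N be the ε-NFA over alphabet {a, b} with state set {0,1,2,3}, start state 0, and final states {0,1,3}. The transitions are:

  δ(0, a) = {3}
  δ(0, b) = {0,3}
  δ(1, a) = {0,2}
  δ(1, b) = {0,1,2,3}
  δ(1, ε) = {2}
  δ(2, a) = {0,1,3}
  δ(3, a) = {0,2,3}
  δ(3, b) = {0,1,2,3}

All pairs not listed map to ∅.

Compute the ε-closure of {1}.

Begin with {1}.
1 →ε {2}; add 2.
ε-closure = {1,2}.

{1,2}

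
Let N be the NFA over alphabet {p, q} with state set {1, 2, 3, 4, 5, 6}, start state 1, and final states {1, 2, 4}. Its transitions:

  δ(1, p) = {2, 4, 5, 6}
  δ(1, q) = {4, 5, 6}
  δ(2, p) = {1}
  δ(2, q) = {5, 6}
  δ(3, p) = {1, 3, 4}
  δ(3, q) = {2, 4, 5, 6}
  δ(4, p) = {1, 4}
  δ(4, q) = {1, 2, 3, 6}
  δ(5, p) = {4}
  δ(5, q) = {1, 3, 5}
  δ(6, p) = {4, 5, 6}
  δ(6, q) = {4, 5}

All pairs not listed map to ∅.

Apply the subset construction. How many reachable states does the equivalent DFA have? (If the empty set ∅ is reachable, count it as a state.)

6

Start state of the DFA: {1}.
{1} --p--> {2, 4, 5, 6}  [new]
{1} --q--> {4, 5, 6}  [new]
{2, 4, 5, 6} --p--> {1, 4, 5, 6}  [new]
{2, 4, 5, 6} --q--> {1, 2, 3, 4, 5, 6}  [new]
{4, 5, 6} --p--> {1, 4, 5, 6}  [seen]
{4, 5, 6} --q--> {1, 2, 3, 4, 5, 6}  [seen]
{1, 4, 5, 6} --p--> {1, 2, 4, 5, 6}  [new]
{1, 4, 5, 6} --q--> {1, 2, 3, 4, 5, 6}  [seen]
{1, 2, 3, 4, 5, 6} --p--> {1, 2, 3, 4, 5, 6}  [seen]
{1, 2, 3, 4, 5, 6} --q--> {1, 2, 3, 4, 5, 6}  [seen]
{1, 2, 4, 5, 6} --p--> {1, 2, 4, 5, 6}  [seen]
{1, 2, 4, 5, 6} --q--> {1, 2, 3, 4, 5, 6}  [seen]
Reachable DFA states: {1}, {2, 4, 5, 6}, {4, 5, 6}, {1, 4, 5, 6}, {1, 2, 3, 4, 5, 6}, {1, 2, 4, 5, 6}.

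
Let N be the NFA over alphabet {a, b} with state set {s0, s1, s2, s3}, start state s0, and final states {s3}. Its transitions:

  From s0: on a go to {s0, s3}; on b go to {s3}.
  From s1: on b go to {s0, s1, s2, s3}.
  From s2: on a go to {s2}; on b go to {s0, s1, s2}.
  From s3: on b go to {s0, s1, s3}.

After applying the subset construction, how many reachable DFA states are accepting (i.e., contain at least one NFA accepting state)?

5

Start state of the DFA: {s0}.
{s0} --a--> {s0, s3}  [new]
{s0} --b--> {s3}  [new]
{s0, s3} --a--> {s0, s3}  [seen]
{s0, s3} --b--> {s0, s1, s3}  [new]
{s3} --a--> ∅  [new]
{s3} --b--> {s0, s1, s3}  [seen]
{s0, s1, s3} --a--> {s0, s3}  [seen]
{s0, s1, s3} --b--> {s0, s1, s2, s3}  [new]
∅ --a--> ∅  [seen]
∅ --b--> ∅  [seen]
{s0, s1, s2, s3} --a--> {s0, s2, s3}  [new]
{s0, s1, s2, s3} --b--> {s0, s1, s2, s3}  [seen]
{s0, s2, s3} --a--> {s0, s2, s3}  [seen]
{s0, s2, s3} --b--> {s0, s1, s2, s3}  [seen]
Reachable DFA states: {s0}, {s0, s3}, {s3}, {s0, s1, s3}, ∅, {s0, s1, s2, s3}, {s0, s2, s3}.
Accepting DFA states (contain an NFA accepting state): {s0, s3}, {s3}, {s0, s1, s3}, {s0, s1, s2, s3}, {s0, s2, s3}.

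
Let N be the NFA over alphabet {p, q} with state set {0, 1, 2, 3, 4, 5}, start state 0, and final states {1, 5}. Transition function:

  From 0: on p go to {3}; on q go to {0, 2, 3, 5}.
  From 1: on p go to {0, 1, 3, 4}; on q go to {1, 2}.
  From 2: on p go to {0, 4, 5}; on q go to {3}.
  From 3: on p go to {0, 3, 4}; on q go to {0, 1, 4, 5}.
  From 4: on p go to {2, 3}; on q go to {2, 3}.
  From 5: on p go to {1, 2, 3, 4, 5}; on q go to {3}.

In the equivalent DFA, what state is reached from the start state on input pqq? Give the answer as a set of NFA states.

{0, 1, 2, 3, 5}

Start: {0}.
δ(0,p) = {3}.
Union: {3}.
After p: {3}.
δ(3,q) = {0, 1, 4, 5}.
Union: {0, 1, 4, 5}.
After q: {0, 1, 4, 5}.
δ(0,q) = {0, 2, 3, 5}; δ(1,q) = {1, 2}; δ(4,q) = {2, 3}; δ(5,q) = {3}.
Union: {0, 1, 2, 3, 5}.
After q: {0, 1, 2, 3, 5}.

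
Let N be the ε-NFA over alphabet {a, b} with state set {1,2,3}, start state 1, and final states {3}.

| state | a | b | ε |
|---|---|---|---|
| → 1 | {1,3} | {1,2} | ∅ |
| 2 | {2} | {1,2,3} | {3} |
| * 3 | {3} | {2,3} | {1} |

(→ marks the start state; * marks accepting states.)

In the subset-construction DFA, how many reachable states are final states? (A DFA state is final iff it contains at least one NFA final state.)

2

Start state of the DFA: {1} (ε-closure of the NFA start).
{1} --a--> {1,3}  [new]
{1} --b--> {1,2,3}  [new]
{1,3} --a--> {1,3}  [seen]
{1,3} --b--> {1,2,3}  [seen]
{1,2,3} --a--> {1,2,3}  [seen]
{1,2,3} --b--> {1,2,3}  [seen]
Reachable DFA states: {1}, {1,3}, {1,2,3}.
Accepting DFA states (contain an NFA accepting state): {1,3}, {1,2,3}.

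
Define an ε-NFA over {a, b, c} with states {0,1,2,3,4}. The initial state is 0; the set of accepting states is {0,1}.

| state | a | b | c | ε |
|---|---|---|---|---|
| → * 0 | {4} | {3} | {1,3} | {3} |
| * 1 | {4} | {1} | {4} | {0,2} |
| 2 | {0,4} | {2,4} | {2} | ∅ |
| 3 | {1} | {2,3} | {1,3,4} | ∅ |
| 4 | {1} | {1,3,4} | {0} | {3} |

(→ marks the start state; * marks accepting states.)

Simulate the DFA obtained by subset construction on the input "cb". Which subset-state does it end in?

Start: {0,3}.
δ(0,c) = {1,3}; δ(3,c) = {1,3,4}.
Union: {1,3,4}.
ε-closure gives {0,1,2,3,4}.
After c: {0,1,2,3,4}.
δ(0,b) = {3}; δ(1,b) = {1}; δ(2,b) = {2,4}; δ(3,b) = {2,3}; δ(4,b) = {1,3,4}.
Union: {1,2,3,4}.
ε-closure gives {0,1,2,3,4}.
After b: {0,1,2,3,4}.

{0,1,2,3,4}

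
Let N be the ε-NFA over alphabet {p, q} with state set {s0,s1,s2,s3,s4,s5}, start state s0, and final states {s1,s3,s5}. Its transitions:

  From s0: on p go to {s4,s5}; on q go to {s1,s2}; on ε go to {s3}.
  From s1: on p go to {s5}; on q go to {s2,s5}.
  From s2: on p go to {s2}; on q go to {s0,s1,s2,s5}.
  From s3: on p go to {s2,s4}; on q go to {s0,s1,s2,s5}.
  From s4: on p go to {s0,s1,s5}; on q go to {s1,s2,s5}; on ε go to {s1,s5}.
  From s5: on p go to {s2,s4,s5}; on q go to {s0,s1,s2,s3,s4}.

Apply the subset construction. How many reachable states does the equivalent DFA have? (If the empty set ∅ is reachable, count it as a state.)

Start state of the DFA: {s0,s3} (ε-closure of the NFA start).
{s0,s3} --p--> {s1,s2,s4,s5}  [new]
{s0,s3} --q--> {s0,s1,s2,s3,s5}  [new]
{s1,s2,s4,s5} --p--> {s0,s1,s2,s3,s4,s5}  [new]
{s1,s2,s4,s5} --q--> {s0,s1,s2,s3,s4,s5}  [seen]
{s0,s1,s2,s3,s5} --p--> {s1,s2,s4,s5}  [seen]
{s0,s1,s2,s3,s5} --q--> {s0,s1,s2,s3,s4,s5}  [seen]
{s0,s1,s2,s3,s4,s5} --p--> {s0,s1,s2,s3,s4,s5}  [seen]
{s0,s1,s2,s3,s4,s5} --q--> {s0,s1,s2,s3,s4,s5}  [seen]
Reachable DFA states: {s0,s3}, {s1,s2,s4,s5}, {s0,s1,s2,s3,s5}, {s0,s1,s2,s3,s4,s5}.

4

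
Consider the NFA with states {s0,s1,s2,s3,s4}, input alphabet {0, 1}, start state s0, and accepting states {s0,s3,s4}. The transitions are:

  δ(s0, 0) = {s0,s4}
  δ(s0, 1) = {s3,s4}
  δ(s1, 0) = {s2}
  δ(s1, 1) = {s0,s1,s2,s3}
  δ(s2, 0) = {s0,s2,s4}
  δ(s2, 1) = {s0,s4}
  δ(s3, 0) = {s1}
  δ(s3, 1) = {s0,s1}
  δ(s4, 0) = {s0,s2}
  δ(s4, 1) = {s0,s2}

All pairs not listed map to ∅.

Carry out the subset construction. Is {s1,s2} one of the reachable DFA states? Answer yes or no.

Start state of the DFA: {s0}.
{s0} --0--> {s0,s4}  [new]
{s0} --1--> {s3,s4}  [new]
{s0,s4} --0--> {s0,s2,s4}  [new]
{s0,s4} --1--> {s0,s2,s3,s4}  [new]
{s3,s4} --0--> {s0,s1,s2}  [new]
{s3,s4} --1--> {s0,s1,s2}  [seen]
{s0,s2,s4} --0--> {s0,s2,s4}  [seen]
{s0,s2,s4} --1--> {s0,s2,s3,s4}  [seen]
{s0,s2,s3,s4} --0--> {s0,s1,s2,s4}  [new]
{s0,s2,s3,s4} --1--> {s0,s1,s2,s3,s4}  [new]
{s0,s1,s2} --0--> {s0,s2,s4}  [seen]
{s0,s1,s2} --1--> {s0,s1,s2,s3,s4}  [seen]
{s0,s1,s2,s4} --0--> {s0,s2,s4}  [seen]
{s0,s1,s2,s4} --1--> {s0,s1,s2,s3,s4}  [seen]
{s0,s1,s2,s3,s4} --0--> {s0,s1,s2,s4}  [seen]
{s0,s1,s2,s3,s4} --1--> {s0,s1,s2,s3,s4}  [seen]
Reachable DFA states: {s0}, {s0,s4}, {s3,s4}, {s0,s2,s4}, {s0,s2,s3,s4}, {s0,s1,s2}, {s0,s1,s2,s4}, {s0,s1,s2,s3,s4}.
{s1,s2} is not among them.

no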